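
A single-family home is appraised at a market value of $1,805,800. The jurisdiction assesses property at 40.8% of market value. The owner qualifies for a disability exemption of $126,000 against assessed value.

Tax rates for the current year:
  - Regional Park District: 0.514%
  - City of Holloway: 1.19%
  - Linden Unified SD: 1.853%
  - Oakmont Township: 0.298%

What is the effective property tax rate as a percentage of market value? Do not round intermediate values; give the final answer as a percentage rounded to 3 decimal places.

Assessed value = $1,805,800 × 0.408 = $736,766.4
Taxable value = $736,766.4 − $126,000 = $610,766.4
Regional Park District: $610,766.4 × 0.00514 = $3,139.339296
City of Holloway: $610,766.4 × 0.0119 = $7,268.12016
Linden Unified SD: $610,766.4 × 0.01853 = $11,317.501392
Oakmont Township: $610,766.4 × 0.00298 = $1,820.083872
Total tax = $23,545.04472
Effective rate = $23,545.04472 ÷ $1,805,800 = 1.304% of market value

1.304%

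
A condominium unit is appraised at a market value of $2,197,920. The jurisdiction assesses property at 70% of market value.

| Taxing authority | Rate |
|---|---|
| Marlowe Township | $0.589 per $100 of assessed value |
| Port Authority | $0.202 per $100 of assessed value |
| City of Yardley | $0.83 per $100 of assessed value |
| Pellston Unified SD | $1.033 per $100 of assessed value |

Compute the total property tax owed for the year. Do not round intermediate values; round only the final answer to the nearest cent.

$40,832.96

Assessed value = $2,197,920 × 0.7 = $1,538,544
Marlowe Township: $1,538,544 × 0.00589 = $9,062.02416
Port Authority: $1,538,544 × 0.00202 = $3,107.85888
City of Yardley: $1,538,544 × 0.0083 = $12,769.9152
Pellston Unified SD: $1,538,544 × 0.01033 = $15,893.15952
Total = $9,062.02416 + $3,107.85888 + $12,769.9152 + $15,893.15952 = $40,832.95776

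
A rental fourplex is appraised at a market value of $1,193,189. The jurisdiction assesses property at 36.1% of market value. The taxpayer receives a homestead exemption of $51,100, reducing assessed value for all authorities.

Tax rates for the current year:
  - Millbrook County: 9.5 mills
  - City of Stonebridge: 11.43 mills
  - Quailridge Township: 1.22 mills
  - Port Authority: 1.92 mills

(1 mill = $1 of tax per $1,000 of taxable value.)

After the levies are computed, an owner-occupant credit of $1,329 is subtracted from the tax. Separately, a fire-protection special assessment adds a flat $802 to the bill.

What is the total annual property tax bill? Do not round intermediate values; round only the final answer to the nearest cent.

Assessed value = $1,193,189 × 0.361 = $430,741.229
Taxable value = $430,741.229 − $51,100 = $379,641.229
Millbrook County: $379,641.229 × 0.0095 = $3,606.5916755
City of Stonebridge: $379,641.229 × 0.01143 = $4,339.29924747
Quailridge Township: $379,641.229 × 0.00122 = $463.16229938
Port Authority: $379,641.229 × 0.00192 = $728.91115968
Levies subtotal = $9,137.96438203
After credit = $9,137.96438203 − $1,329 = $7,808.96438203
Total = $7,808.96438203 + $802 = $8,610.96438203

$8,610.96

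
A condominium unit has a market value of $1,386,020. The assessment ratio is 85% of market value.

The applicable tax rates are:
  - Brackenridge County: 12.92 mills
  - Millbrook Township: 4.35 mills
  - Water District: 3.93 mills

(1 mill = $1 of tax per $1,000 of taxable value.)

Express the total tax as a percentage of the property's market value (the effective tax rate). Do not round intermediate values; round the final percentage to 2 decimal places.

Assessed value = $1,386,020 × 0.85 = $1,178,117
Brackenridge County: $1,178,117 × 0.01292 = $15,221.27164
Millbrook Township: $1,178,117 × 0.00435 = $5,124.80895
Water District: $1,178,117 × 0.00393 = $4,629.99981
Total tax = $24,976.0804
Effective rate = $24,976.0804 ÷ $1,386,020 = 1.80% of market value

1.80%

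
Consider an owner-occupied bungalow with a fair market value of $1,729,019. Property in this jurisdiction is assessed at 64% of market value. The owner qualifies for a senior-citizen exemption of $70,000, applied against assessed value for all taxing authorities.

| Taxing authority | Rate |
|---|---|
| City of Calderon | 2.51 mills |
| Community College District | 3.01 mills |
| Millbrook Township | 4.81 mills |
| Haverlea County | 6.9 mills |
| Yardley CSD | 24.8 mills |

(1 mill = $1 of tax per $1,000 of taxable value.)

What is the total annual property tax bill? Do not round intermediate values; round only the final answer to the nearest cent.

Assessed value = $1,729,019 × 0.64 = $1,106,572.16
Taxable value = $1,106,572.16 − $70,000 = $1,036,572.16
City of Calderon: $1,036,572.16 × 0.00251 = $2,601.7961216
Community College District: $1,036,572.16 × 0.00301 = $3,120.0822016
Millbrook Township: $1,036,572.16 × 0.00481 = $4,985.9120896
Haverlea County: $1,036,572.16 × 0.0069 = $7,152.347904
Yardley CSD: $1,036,572.16 × 0.0248 = $25,706.989568
Total = $2,601.7961216 + $3,120.0822016 + $4,985.9120896 + $7,152.347904 + $25,706.989568 = $43,567.1278848

$43,567.13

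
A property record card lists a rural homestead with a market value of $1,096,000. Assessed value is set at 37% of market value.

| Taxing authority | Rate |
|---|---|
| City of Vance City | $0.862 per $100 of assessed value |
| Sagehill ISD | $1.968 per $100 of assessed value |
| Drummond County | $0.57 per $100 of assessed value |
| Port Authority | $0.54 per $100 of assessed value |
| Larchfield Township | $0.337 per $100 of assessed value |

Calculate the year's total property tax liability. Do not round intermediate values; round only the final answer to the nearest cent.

Assessed value = $1,096,000 × 0.37 = $405,520
City of Vance City: $405,520 × 0.00862 = $3,495.5824
Sagehill ISD: $405,520 × 0.01968 = $7,980.6336
Drummond County: $405,520 × 0.0057 = $2,311.464
Port Authority: $405,520 × 0.0054 = $2,189.808
Larchfield Township: $405,520 × 0.00337 = $1,366.6024
Total = $3,495.5824 + $7,980.6336 + $2,311.464 + $2,189.808 + $1,366.6024 = $17,344.0904

$17,344.09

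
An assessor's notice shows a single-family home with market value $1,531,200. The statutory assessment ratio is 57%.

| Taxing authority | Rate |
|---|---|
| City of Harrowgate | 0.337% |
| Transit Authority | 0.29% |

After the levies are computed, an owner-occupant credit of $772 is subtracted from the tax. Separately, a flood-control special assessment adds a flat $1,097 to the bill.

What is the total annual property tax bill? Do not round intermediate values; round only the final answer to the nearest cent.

Assessed value = $1,531,200 × 0.57 = $872,784
City of Harrowgate: $872,784 × 0.00337 = $2,941.28208
Transit Authority: $872,784 × 0.0029 = $2,531.0736
Levies subtotal = $5,472.35568
After credit = $5,472.35568 − $772 = $4,700.35568
Total = $4,700.35568 + $1,097 = $5,797.35568

$5,797.36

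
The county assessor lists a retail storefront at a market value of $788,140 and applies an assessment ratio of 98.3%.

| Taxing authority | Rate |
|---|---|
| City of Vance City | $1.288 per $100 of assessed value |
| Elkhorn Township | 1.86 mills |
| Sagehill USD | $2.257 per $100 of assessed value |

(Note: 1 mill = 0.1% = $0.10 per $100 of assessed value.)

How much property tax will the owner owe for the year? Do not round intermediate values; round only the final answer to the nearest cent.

$28,905.61

Assessed value = $788,140 × 0.983 = $774,741.62
City of Vance City: $774,741.62 × 0.01288 = $9,978.6720656
Elkhorn Township: $774,741.62 × 0.00186 = $1,441.0194132
Sagehill USD: $774,741.62 × 0.02257 = $17,485.9183634
Total = $28,905.6098422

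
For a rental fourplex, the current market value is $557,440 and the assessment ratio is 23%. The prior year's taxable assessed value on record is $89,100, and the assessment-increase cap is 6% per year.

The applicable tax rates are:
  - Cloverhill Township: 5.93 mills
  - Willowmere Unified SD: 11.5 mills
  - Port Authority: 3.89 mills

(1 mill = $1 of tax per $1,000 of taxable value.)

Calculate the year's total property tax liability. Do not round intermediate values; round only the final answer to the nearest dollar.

$2,014

Uncapped assessed value = $557,440 × 0.23 = $128,211.2
Cap limit = $89,100 × 1.06 = $94,446
Taxable assessed value = min($128,211.2, $94,446) = $94,446 (cap binds)
Cloverhill Township: $94,446 × 0.00593 = $560.06478
Willowmere Unified SD: $94,446 × 0.0115 = $1,086.129
Port Authority: $94,446 × 0.00389 = $367.39494
Total = $2,013.58872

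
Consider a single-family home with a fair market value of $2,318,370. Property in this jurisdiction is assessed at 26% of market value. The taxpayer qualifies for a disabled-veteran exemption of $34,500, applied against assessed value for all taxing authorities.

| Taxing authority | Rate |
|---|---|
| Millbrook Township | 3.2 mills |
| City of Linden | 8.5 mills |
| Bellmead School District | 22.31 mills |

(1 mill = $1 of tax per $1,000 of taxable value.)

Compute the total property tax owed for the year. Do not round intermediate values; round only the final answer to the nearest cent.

Assessed value = $2,318,370 × 0.26 = $602,776.2
Taxable value = $602,776.2 − $34,500 = $568,276.2
Millbrook Township: $568,276.2 × 0.0032 = $1,818.48384
City of Linden: $568,276.2 × 0.0085 = $4,830.3477
Bellmead School District: $568,276.2 × 0.02231 = $12,678.242022
Total = $1,818.48384 + $4,830.3477 + $12,678.242022 = $19,327.073562

$19,327.07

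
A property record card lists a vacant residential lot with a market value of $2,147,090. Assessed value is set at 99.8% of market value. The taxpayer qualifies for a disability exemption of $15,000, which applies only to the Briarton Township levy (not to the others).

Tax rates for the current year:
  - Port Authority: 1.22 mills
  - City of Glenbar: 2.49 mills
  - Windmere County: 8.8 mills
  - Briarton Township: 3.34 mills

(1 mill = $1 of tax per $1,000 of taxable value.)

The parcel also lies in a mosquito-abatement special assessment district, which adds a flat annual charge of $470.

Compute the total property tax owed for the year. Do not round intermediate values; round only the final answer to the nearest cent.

Assessed value = $2,147,090 × 0.998 = $2,142,795.82
Port Authority: $2,142,795.82 × 0.00122 = $2,614.2109004
City of Glenbar: $2,142,795.82 × 0.00249 = $5,335.5615918
Windmere County: $2,142,795.82 × 0.0088 = $18,856.603216
Briarton Township: ($2,142,795.82 − $15,000) × 0.00334 = $2,127,795.82 × 0.00334 = $7,106.8380388
Levies subtotal = $33,913.213747
Total = $33,913.213747 + $470 = $34,383.213747

$34,383.21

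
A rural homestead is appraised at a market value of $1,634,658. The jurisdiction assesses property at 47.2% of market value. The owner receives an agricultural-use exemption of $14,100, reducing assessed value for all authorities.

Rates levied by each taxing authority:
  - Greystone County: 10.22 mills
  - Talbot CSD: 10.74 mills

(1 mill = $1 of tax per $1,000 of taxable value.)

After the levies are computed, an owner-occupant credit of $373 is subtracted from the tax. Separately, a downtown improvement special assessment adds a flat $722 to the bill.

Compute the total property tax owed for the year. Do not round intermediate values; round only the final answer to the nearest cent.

$16,225.33

Assessed value = $1,634,658 × 0.472 = $771,558.576
Taxable value = $771,558.576 − $14,100 = $757,458.576
Greystone County: $757,458.576 × 0.01022 = $7,741.22664672
Talbot CSD: $757,458.576 × 0.01074 = $8,135.10510624
Levies subtotal = $15,876.33175296
After credit = $15,876.33175296 − $373 = $15,503.33175296
Total = $15,503.33175296 + $722 = $16,225.33175296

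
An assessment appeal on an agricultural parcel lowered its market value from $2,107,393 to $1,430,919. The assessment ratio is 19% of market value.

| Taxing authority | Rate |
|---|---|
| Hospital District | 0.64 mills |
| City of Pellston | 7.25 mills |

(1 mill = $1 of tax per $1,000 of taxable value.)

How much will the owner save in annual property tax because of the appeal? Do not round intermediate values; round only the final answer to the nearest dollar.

Old assessed value = $2,107,393 × 0.19 = $400,404.67
New assessed value = $1,430,919 × 0.19 = $271,874.61
Combined rate = 0.00064 + 0.00725 = 0.00789
Old tax = $400,404.67 × 0.00789 = $3,159.1928463
New tax = $271,874.61 × 0.00789 = $2,145.0906729
Reduction = $3,159.1928463 − $2,145.0906729 = $1,014.1021734

$1,014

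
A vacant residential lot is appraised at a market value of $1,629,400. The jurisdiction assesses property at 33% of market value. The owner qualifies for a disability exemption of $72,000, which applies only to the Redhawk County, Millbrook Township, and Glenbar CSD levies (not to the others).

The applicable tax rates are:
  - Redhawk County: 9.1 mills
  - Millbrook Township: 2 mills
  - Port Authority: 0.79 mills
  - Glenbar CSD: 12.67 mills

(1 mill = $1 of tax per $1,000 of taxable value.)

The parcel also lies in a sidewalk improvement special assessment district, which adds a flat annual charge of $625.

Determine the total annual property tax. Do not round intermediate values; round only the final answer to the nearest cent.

Assessed value = $1,629,400 × 0.33 = $537,702
Redhawk County: ($537,702 − $72,000) × 0.0091 = $465,702 × 0.0091 = $4,237.8882
Millbrook Township: ($537,702 − $72,000) × 0.002 = $465,702 × 0.002 = $931.404
Port Authority: $537,702 × 0.00079 = $424.78458
Glenbar CSD: ($537,702 − $72,000) × 0.01267 = $465,702 × 0.01267 = $5,900.44434
Levies subtotal = $11,494.52112
Total = $11,494.52112 + $625 = $12,119.52112

$12,119.52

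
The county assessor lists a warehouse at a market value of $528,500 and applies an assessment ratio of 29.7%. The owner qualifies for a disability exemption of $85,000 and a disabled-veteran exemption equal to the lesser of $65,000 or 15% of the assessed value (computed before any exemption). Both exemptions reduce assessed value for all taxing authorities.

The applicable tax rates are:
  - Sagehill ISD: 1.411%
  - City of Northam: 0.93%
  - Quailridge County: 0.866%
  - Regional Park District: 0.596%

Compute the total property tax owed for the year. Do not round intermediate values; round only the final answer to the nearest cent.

$1,841.41

Assessed value = $528,500 × 0.297 = $156,964.5
Disabled-veteran exemption = min($65,000, 15% × $156,964.5) = min($65,000, $23,544.675) = $23,544.675 (percentage binds)
Taxable value = $156,964.5 − $85,000 − $23,544.675 = $48,419.825
Sagehill ISD: $48,419.825 × 0.01411 = $683.20373075
City of Northam: $48,419.825 × 0.0093 = $450.3043725
Quailridge County: $48,419.825 × 0.00866 = $419.3156845
Regional Park District: $48,419.825 × 0.00596 = $288.582157
Total = $1,841.40594475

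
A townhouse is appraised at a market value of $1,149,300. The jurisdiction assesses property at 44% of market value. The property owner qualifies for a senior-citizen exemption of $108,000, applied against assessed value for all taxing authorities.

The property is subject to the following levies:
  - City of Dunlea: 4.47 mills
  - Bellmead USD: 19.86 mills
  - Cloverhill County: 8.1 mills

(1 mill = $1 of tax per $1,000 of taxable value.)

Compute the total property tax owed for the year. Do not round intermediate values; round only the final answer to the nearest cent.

$12,897.15

Assessed value = $1,149,300 × 0.44 = $505,692
Taxable value = $505,692 − $108,000 = $397,692
City of Dunlea: $397,692 × 0.00447 = $1,777.68324
Bellmead USD: $397,692 × 0.01986 = $7,898.16312
Cloverhill County: $397,692 × 0.0081 = $3,221.3052
Total = $1,777.68324 + $7,898.16312 + $3,221.3052 = $12,897.15156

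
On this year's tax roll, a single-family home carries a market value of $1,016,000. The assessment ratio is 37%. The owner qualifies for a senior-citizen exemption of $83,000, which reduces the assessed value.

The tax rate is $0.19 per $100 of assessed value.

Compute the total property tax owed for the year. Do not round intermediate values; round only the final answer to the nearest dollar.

$557

Assessed value = $1,016,000 × 0.37 = $375,920
Taxable value = $375,920 − $83,000 = $292,920
Tax = $292,920 × 0.0019 = $556.548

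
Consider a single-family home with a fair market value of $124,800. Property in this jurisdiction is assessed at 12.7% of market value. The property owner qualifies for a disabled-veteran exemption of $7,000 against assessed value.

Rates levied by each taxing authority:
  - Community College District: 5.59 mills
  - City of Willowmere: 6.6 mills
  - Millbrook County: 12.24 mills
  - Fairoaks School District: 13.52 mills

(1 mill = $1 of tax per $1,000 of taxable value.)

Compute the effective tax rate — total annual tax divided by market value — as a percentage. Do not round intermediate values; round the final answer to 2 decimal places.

Assessed value = $124,800 × 0.127 = $15,849.6
Taxable value = $15,849.6 − $7,000 = $8,849.6
Community College District: $8,849.6 × 0.00559 = $49.469264
City of Willowmere: $8,849.6 × 0.0066 = $58.40736
Millbrook County: $8,849.6 × 0.01224 = $108.319104
Fairoaks School District: $8,849.6 × 0.01352 = $119.646592
Total tax = $335.84232
Effective rate = $335.84232 ÷ $124,800 = 0.27% of market value

0.27%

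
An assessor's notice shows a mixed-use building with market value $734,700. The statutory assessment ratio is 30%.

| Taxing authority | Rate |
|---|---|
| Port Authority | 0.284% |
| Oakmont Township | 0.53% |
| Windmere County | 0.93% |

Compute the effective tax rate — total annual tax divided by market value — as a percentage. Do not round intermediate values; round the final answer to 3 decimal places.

0.523%

Assessed value = $734,700 × 0.3 = $220,410
Port Authority: $220,410 × 0.00284 = $625.9644
Oakmont Township: $220,410 × 0.0053 = $1,168.173
Windmere County: $220,410 × 0.0093 = $2,049.813
Total tax = $3,843.9504
Effective rate = $3,843.9504 ÷ $734,700 = 0.523% of market value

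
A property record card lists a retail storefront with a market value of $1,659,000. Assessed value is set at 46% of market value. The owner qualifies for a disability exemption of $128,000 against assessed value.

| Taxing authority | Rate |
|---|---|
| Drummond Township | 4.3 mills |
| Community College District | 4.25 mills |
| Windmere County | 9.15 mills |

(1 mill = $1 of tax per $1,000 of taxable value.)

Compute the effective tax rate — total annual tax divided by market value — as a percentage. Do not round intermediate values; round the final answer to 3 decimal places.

Assessed value = $1,659,000 × 0.46 = $763,140
Taxable value = $763,140 − $128,000 = $635,140
Drummond Township: $635,140 × 0.0043 = $2,731.102
Community College District: $635,140 × 0.00425 = $2,699.345
Windmere County: $635,140 × 0.00915 = $5,811.531
Total tax = $11,241.978
Effective rate = $11,241.978 ÷ $1,659,000 = 0.678% of market value

0.678%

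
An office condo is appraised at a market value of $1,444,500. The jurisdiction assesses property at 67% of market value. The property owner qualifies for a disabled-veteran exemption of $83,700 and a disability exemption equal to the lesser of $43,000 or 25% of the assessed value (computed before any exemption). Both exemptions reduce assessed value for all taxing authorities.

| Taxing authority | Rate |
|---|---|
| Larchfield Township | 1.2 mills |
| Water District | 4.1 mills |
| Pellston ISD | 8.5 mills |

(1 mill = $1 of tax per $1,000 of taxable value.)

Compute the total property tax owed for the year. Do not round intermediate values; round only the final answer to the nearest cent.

$11,607.39

Assessed value = $1,444,500 × 0.67 = $967,815
Disability exemption = min($43,000, 25% × $967,815) = min($43,000, $241,953.75) = $43,000 (dollar cap binds)
Taxable value = $967,815 − $83,700 − $43,000 = $841,115
Larchfield Township: $841,115 × 0.0012 = $1,009.338
Water District: $841,115 × 0.0041 = $3,448.5715
Pellston ISD: $841,115 × 0.0085 = $7,149.4775
Total = $11,607.387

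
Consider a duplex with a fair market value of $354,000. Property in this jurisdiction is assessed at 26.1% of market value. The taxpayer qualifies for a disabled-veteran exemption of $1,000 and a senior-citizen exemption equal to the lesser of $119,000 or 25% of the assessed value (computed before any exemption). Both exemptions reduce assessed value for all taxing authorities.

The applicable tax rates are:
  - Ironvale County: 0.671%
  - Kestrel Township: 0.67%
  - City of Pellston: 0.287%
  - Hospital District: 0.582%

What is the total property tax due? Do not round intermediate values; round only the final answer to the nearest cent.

Assessed value = $354,000 × 0.261 = $92,394
Senior-citizen exemption = min($119,000, 25% × $92,394) = min($119,000, $23,098.5) = $23,098.5 (percentage binds)
Taxable value = $92,394 − $1,000 − $23,098.5 = $68,295.5
Ironvale County: $68,295.5 × 0.00671 = $458.262805
Kestrel Township: $68,295.5 × 0.0067 = $457.57985
City of Pellston: $68,295.5 × 0.00287 = $196.008085
Hospital District: $68,295.5 × 0.00582 = $397.47981
Total = $1,509.33055

$1,509.33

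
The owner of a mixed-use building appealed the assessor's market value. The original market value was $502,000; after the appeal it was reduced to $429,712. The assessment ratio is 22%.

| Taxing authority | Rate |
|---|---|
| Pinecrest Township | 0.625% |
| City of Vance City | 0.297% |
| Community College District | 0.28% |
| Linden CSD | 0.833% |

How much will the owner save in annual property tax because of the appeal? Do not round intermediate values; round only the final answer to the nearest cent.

Old assessed value = $502,000 × 0.22 = $110,440
New assessed value = $429,712 × 0.22 = $94,536.64
Combined rate = 0.00625 + 0.00297 + 0.0028 + 0.00833 = 0.02035
Old tax = $110,440 × 0.02035 = $2,247.454
New tax = $94,536.64 × 0.02035 = $1,923.820624
Reduction = $2,247.454 − $1,923.820624 = $323.633376

$323.63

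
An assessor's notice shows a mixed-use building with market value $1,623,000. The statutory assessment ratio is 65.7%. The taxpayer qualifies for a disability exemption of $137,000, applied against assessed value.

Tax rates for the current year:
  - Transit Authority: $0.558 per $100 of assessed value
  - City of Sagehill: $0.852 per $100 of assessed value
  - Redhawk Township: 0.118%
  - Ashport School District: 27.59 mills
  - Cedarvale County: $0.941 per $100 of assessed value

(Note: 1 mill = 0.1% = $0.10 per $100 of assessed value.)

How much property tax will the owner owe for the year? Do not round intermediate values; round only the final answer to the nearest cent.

$48,584.38

Assessed value = $1,623,000 × 0.657 = $1,066,311
Taxable value = $1,066,311 − $137,000 = $929,311
Transit Authority: $929,311 × 0.00558 = $5,185.55538
City of Sagehill: $929,311 × 0.00852 = $7,917.72972
Redhawk Township: $929,311 × 0.00118 = $1,096.58698
Ashport School District: $929,311 × 0.02759 = $25,639.69049
Cedarvale County: $929,311 × 0.00941 = $8,744.81651
Total = $48,584.37908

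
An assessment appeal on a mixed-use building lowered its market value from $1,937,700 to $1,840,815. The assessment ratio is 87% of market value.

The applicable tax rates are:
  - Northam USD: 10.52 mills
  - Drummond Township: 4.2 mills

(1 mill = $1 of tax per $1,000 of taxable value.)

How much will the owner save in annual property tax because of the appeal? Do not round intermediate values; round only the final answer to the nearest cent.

Old assessed value = $1,937,700 × 0.87 = $1,685,799
New assessed value = $1,840,815 × 0.87 = $1,601,509.05
Combined rate = 0.01052 + 0.0042 = 0.01472
Old tax = $1,685,799 × 0.01472 = $24,814.96128
New tax = $1,601,509.05 × 0.01472 = $23,574.213216
Reduction = $24,814.96128 − $23,574.213216 = $1,240.748064

$1,240.75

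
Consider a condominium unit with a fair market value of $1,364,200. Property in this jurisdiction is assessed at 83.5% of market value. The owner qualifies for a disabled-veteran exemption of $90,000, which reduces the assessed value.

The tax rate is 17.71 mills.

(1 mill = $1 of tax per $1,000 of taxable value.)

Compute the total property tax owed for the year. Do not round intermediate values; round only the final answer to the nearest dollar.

Assessed value = $1,364,200 × 0.835 = $1,139,107
Taxable value = $1,139,107 − $90,000 = $1,049,107
Tax = $1,049,107 × 0.01771 = $18,579.68497

$18,580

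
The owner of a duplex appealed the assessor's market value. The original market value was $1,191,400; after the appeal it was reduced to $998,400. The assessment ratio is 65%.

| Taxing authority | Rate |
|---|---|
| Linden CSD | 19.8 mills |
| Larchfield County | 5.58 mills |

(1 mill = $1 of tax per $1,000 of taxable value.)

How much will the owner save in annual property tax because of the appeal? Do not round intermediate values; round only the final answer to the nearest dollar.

Old assessed value = $1,191,400 × 0.65 = $774,410
New assessed value = $998,400 × 0.65 = $648,960
Combined rate = 0.0198 + 0.00558 = 0.02538
Old tax = $774,410 × 0.02538 = $19,654.5258
New tax = $648,960 × 0.02538 = $16,470.6048
Reduction = $19,654.5258 − $16,470.6048 = $3,183.921

$3,184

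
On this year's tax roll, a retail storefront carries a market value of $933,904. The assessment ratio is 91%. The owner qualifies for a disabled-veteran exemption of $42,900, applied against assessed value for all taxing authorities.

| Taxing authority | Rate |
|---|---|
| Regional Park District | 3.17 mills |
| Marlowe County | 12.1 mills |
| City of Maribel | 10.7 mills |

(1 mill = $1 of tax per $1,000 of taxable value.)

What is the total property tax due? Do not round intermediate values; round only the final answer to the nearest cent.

$20,956.56

Assessed value = $933,904 × 0.91 = $849,852.64
Taxable value = $849,852.64 − $42,900 = $806,952.64
Regional Park District: $806,952.64 × 0.00317 = $2,558.0398688
Marlowe County: $806,952.64 × 0.0121 = $9,764.126944
City of Maribel: $806,952.64 × 0.0107 = $8,634.393248
Total = $2,558.0398688 + $9,764.126944 + $8,634.393248 = $20,956.5600608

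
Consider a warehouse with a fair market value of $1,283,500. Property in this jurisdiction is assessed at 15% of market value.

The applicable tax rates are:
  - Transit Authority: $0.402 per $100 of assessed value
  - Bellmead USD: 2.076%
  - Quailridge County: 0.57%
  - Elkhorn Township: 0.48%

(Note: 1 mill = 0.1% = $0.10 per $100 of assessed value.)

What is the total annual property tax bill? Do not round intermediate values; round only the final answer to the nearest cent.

Assessed value = $1,283,500 × 0.15 = $192,525
Transit Authority: $192,525 × 0.00402 = $773.9505
Bellmead USD: $192,525 × 0.02076 = $3,996.819
Quailridge County: $192,525 × 0.0057 = $1,097.3925
Elkhorn Township: $192,525 × 0.0048 = $924.12
Total = $6,792.282

$6,792.28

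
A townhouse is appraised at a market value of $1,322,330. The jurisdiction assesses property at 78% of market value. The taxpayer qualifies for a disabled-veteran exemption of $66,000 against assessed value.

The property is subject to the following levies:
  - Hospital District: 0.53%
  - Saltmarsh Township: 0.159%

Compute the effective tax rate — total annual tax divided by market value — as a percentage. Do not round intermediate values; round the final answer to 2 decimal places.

0.50%

Assessed value = $1,322,330 × 0.78 = $1,031,417.4
Taxable value = $1,031,417.4 − $66,000 = $965,417.4
Hospital District: $965,417.4 × 0.0053 = $5,116.71222
Saltmarsh Township: $965,417.4 × 0.00159 = $1,535.013666
Total tax = $6,651.725886
Effective rate = $6,651.725886 ÷ $1,322,330 = 0.50% of market value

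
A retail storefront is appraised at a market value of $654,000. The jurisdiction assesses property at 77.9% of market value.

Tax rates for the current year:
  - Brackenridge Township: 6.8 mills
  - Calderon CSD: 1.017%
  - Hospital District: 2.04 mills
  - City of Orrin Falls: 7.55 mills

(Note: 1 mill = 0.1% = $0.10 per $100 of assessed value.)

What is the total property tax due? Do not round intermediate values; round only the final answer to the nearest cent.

Assessed value = $654,000 × 0.779 = $509,466
Brackenridge Township: $509,466 × 0.0068 = $3,464.3688
Calderon CSD: $509,466 × 0.01017 = $5,181.26922
Hospital District: $509,466 × 0.00204 = $1,039.31064
City of Orrin Falls: $509,466 × 0.00755 = $3,846.4683
Total = $13,531.41696

$13,531.42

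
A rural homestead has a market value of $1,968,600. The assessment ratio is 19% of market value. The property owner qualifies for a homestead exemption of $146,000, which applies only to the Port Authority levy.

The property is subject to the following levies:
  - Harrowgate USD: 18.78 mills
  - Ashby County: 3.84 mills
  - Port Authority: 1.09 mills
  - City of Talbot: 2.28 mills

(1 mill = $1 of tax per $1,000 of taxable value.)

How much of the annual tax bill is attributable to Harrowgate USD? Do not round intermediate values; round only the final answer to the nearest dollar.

$7,024

Assessed value = $1,968,600 × 0.19 = $374,034
Harrowgate USD taxable value = $374,034 (exemption does not apply)
Harrowgate USD levy = $374,034 × 0.01878 = $7,024.35852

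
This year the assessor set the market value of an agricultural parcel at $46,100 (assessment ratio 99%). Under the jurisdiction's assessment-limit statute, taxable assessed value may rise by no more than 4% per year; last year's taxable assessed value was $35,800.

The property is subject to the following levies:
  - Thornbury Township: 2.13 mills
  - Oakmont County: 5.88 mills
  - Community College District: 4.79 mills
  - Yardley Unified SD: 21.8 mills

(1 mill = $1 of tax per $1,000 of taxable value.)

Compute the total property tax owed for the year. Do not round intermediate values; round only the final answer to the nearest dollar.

$1,288

Uncapped assessed value = $46,100 × 0.99 = $45,639
Cap limit = $35,800 × 1.04 = $37,232
Taxable assessed value = min($45,639, $37,232) = $37,232 (cap binds)
Thornbury Township: $37,232 × 0.00213 = $79.30416
Oakmont County: $37,232 × 0.00588 = $218.92416
Community College District: $37,232 × 0.00479 = $178.34128
Yardley Unified SD: $37,232 × 0.0218 = $811.6576
Total = $1,288.2272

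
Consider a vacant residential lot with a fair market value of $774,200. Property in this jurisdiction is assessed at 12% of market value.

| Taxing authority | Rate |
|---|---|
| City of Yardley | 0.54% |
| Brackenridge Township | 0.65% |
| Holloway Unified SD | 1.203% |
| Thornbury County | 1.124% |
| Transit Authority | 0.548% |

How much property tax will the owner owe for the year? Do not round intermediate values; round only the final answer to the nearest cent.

Assessed value = $774,200 × 0.12 = $92,904
City of Yardley: $92,904 × 0.0054 = $501.6816
Brackenridge Township: $92,904 × 0.0065 = $603.876
Holloway Unified SD: $92,904 × 0.01203 = $1,117.63512
Thornbury County: $92,904 × 0.01124 = $1,044.24096
Transit Authority: $92,904 × 0.00548 = $509.11392
Total = $501.6816 + $603.876 + $1,117.63512 + $1,044.24096 + $509.11392 = $3,776.5476

$3,776.55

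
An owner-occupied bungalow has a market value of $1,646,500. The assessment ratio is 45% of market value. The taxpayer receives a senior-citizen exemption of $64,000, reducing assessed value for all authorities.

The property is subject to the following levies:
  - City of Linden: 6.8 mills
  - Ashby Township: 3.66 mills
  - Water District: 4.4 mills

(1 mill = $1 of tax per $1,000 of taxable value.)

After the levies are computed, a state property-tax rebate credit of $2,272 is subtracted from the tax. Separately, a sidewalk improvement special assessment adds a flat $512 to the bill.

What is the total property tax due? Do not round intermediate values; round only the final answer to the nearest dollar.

Assessed value = $1,646,500 × 0.45 = $740,925
Taxable value = $740,925 − $64,000 = $676,925
City of Linden: $676,925 × 0.0068 = $4,603.09
Ashby Township: $676,925 × 0.00366 = $2,477.5455
Water District: $676,925 × 0.0044 = $2,978.47
Levies subtotal = $10,059.1055
After credit = $10,059.1055 − $2,272 = $7,787.1055
Total = $7,787.1055 + $512 = $8,299.1055

$8,299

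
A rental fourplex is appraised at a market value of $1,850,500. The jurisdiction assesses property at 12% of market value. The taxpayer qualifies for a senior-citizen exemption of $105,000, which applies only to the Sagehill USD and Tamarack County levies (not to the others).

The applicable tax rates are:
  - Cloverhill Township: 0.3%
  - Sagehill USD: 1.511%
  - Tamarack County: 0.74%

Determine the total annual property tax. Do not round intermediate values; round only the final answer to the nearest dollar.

Assessed value = $1,850,500 × 0.12 = $222,060
Cloverhill Township: $222,060 × 0.003 = $666.18
Sagehill USD: ($222,060 − $105,000) × 0.01511 = $117,060 × 0.01511 = $1,768.7766
Tamarack County: ($222,060 − $105,000) × 0.0074 = $117,060 × 0.0074 = $866.244
Total = $3,301.2006

$3,301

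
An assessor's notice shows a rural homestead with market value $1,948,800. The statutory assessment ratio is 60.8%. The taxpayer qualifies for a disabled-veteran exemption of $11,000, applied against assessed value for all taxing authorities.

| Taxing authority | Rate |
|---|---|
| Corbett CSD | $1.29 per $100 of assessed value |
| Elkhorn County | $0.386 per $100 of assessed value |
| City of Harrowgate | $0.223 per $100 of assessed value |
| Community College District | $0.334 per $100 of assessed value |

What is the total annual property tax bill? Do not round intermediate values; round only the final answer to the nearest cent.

$26,212.53

Assessed value = $1,948,800 × 0.608 = $1,184,870.4
Taxable value = $1,184,870.4 − $11,000 = $1,173,870.4
Corbett CSD: $1,173,870.4 × 0.0129 = $15,142.92816
Elkhorn County: $1,173,870.4 × 0.00386 = $4,531.139744
City of Harrowgate: $1,173,870.4 × 0.00223 = $2,617.730992
Community College District: $1,173,870.4 × 0.00334 = $3,920.727136
Total = $15,142.92816 + $4,531.139744 + $2,617.730992 + $3,920.727136 = $26,212.526032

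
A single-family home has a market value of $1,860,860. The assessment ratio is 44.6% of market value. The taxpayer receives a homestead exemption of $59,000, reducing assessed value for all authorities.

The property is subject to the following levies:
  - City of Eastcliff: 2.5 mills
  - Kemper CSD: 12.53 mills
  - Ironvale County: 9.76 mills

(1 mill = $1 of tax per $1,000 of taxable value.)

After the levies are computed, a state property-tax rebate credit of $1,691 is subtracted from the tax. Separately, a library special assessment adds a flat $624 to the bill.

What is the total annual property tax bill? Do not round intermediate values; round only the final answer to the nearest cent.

$18,044.69

Assessed value = $1,860,860 × 0.446 = $829,943.56
Taxable value = $829,943.56 − $59,000 = $770,943.56
City of Eastcliff: $770,943.56 × 0.0025 = $1,927.3589
Kemper CSD: $770,943.56 × 0.01253 = $9,659.9228068
Ironvale County: $770,943.56 × 0.00976 = $7,524.4091456
Levies subtotal = $19,111.6908524
After credit = $19,111.6908524 − $1,691 = $17,420.6908524
Total = $17,420.6908524 + $624 = $18,044.6908524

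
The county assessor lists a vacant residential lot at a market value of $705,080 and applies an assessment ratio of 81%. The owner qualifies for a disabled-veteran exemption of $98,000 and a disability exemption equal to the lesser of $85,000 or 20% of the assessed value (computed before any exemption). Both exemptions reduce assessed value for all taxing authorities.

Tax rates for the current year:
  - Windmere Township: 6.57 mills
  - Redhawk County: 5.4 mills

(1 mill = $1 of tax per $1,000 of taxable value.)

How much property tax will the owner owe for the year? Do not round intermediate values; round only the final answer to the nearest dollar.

Assessed value = $705,080 × 0.81 = $571,114.8
Disability exemption = min($85,000, 20% × $571,114.8) = min($85,000, $114,222.96) = $85,000 (dollar cap binds)
Taxable value = $571,114.8 − $98,000 − $85,000 = $388,114.8
Windmere Township: $388,114.8 × 0.00657 = $2,549.914236
Redhawk County: $388,114.8 × 0.0054 = $2,095.81992
Total = $4,645.734156

$4,646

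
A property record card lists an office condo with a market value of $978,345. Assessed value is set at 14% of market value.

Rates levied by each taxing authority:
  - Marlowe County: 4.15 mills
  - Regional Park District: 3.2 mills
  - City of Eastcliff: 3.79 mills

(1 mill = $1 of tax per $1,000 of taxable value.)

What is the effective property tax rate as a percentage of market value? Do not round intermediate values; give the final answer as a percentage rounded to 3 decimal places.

0.156%

Assessed value = $978,345 × 0.14 = $136,968.3
Marlowe County: $136,968.3 × 0.00415 = $568.418445
Regional Park District: $136,968.3 × 0.0032 = $438.29856
City of Eastcliff: $136,968.3 × 0.00379 = $519.109857
Total tax = $1,525.826862
Effective rate = $1,525.826862 ÷ $978,345 = 0.156% of market value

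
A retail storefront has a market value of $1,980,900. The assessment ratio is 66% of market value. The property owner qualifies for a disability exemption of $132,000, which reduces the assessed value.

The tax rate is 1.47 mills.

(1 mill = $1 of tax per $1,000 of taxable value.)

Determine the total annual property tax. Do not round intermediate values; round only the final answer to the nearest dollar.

$1,728

Assessed value = $1,980,900 × 0.66 = $1,307,394
Taxable value = $1,307,394 − $132,000 = $1,175,394
Tax = $1,175,394 × 0.00147 = $1,727.82918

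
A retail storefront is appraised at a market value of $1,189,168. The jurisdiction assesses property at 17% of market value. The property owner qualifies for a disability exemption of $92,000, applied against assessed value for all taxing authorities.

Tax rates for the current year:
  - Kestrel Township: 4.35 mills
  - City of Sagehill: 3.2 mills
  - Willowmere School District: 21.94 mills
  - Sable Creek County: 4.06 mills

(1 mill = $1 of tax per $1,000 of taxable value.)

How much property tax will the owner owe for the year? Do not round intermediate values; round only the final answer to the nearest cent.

$3,695.82

Assessed value = $1,189,168 × 0.17 = $202,158.56
Taxable value = $202,158.56 − $92,000 = $110,158.56
Kestrel Township: $110,158.56 × 0.00435 = $479.189736
City of Sagehill: $110,158.56 × 0.0032 = $352.507392
Willowmere School District: $110,158.56 × 0.02194 = $2,416.8788064
Sable Creek County: $110,158.56 × 0.00406 = $447.2437536
Total = $479.189736 + $352.507392 + $2,416.8788064 + $447.2437536 = $3,695.819688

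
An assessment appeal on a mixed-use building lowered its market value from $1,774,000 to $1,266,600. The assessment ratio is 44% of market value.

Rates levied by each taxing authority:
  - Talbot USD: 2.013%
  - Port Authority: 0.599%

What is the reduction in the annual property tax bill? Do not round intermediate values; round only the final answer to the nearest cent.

Old assessed value = $1,774,000 × 0.44 = $780,560
New assessed value = $1,266,600 × 0.44 = $557,304
Combined rate = 0.02013 + 0.00599 = 0.02612
Old tax = $780,560 × 0.02612 = $20,388.2272
New tax = $557,304 × 0.02612 = $14,556.78048
Reduction = $20,388.2272 − $14,556.78048 = $5,831.44672

$5,831.45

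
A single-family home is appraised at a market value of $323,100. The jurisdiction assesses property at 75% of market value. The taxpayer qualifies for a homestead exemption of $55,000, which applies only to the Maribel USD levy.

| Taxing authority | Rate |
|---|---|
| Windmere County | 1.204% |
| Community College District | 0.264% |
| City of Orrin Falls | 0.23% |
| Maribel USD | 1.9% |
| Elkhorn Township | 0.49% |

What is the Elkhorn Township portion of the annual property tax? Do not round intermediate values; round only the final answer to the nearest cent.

Assessed value = $323,100 × 0.75 = $242,325
Elkhorn Township taxable value = $242,325 (exemption does not apply)
Elkhorn Township levy = $242,325 × 0.0049 = $1,187.3925

$1,187.39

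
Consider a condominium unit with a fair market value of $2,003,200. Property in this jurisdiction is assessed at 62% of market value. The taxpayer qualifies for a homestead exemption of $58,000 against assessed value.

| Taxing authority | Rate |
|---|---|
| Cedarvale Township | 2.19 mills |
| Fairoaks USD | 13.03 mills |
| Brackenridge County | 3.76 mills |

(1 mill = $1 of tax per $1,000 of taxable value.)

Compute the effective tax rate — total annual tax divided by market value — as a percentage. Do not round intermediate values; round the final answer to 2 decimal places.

Assessed value = $2,003,200 × 0.62 = $1,241,984
Taxable value = $1,241,984 − $58,000 = $1,183,984
Cedarvale Township: $1,183,984 × 0.00219 = $2,592.92496
Fairoaks USD: $1,183,984 × 0.01303 = $15,427.31152
Brackenridge County: $1,183,984 × 0.00376 = $4,451.77984
Total tax = $22,472.01632
Effective rate = $22,472.01632 ÷ $2,003,200 = 1.12% of market value

1.12%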